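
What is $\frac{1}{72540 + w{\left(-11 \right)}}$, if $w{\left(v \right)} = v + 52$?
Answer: $\frac{1}{72581} \approx 1.3778 \cdot 10^{-5}$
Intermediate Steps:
$w{\left(v \right)} = 52 + v$
$\frac{1}{72540 + w{\left(-11 \right)}} = \frac{1}{72540 + \left(52 - 11\right)} = \frac{1}{72540 + 41} = \frac{1}{72581}$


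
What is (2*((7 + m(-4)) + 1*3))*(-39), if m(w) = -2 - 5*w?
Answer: -2184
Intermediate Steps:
(2*((7 + m(-4)) + 1*3))*(-39) = (2*((7 + (-2 - 5*(-4))) + 1*3))*(-39) = (2*((7 + (-2 + 20)) + 3))*(-39) = (2*((7 + 18) + 3))*(-39) = (2*(25 + 3))*(-39) = (2*28)*(-39) = 56*(-39) = -2184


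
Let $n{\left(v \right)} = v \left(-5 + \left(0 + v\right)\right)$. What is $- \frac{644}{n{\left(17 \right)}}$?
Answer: $- \frac{161}{51} \approx -3.1569$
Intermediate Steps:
$n{\left(v \right)} = v \left(-5 + v\right)$
$- \frac{644}{n{\left(17 \right)}} = - \frac{644}{17 \left(-5 + 17\right)} = - \frac{644}{17 \cdot 12} = - \frac{644}{204} = \left(-644\right) \frac{1}{204} = - \frac{161}{51}$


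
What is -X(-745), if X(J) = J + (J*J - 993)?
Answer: -553287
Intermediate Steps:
X(J) = -993 + J + J² (X(J) = J + (J² - 993) = J + (-993 + J²) = -993 + J + J²)
-X(-745) = -(-993 - 745 + (-745)²) = -(-993 - 745 + 555025) = -1*553287 = -553287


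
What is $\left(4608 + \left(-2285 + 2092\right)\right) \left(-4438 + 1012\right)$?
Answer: $-15125790$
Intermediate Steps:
$\left(4608 + \left(-2285 + 2092\right)\right) \left(-4438 + 1012\right) = \left(4608 - 193\right) \left(-3426\right) = 4415 \left(-3426\right) = -15125790$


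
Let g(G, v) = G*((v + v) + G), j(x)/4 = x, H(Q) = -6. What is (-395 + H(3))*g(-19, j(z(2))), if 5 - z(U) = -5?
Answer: 464759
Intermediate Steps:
z(U) = 10 (z(U) = 5 - 1*(-5) = 5 + 5 = 10)
j(x) = 4*x
g(G, v) = G*(G + 2*v) (g(G, v) = G*(2*v + G) = G*(G + 2*v))
(-395 + H(3))*g(-19, j(z(2))) = (-395 - 6)*(-19*(-19 + 2*(4*10))) = -(-7619)*(-19 + 2*40) = -(-7619)*(-19 + 80) = -(-7619)*61 = -401*(-1159) = 464759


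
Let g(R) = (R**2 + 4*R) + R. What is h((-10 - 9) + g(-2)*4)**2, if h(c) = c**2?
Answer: 3418801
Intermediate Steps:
g(R) = R**2 + 5*R
h((-10 - 9) + g(-2)*4)**2 = (((-10 - 9) - 2*(5 - 2)*4)**2)**2 = ((-19 - 2*3*4)**2)**2 = ((-19 - 6*4)**2)**2 = ((-19 - 24)**2)**2 = ((-43)**2)**2 = 1849**2 = 3418801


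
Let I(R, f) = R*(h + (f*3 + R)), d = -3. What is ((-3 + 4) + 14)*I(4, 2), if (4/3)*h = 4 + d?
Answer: 645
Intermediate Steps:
h = 3/4 (h = 3*(4 - 3)/4 = (3/4)*1 = 3/4 ≈ 0.75000)
I(R, f) = R*(3/4 + R + 3*f) (I(R, f) = R*(3/4 + (f*3 + R)) = R*(3/4 + (3*f + R)) = R*(3/4 + (R + 3*f)) = R*(3/4 + R + 3*f))
((-3 + 4) + 14)*I(4, 2) = ((-3 + 4) + 14)*((1/4)*4*(3 + 4*4 + 12*2)) = (1 + 14)*((1/4)*4*(3 + 16 + 24)) = 15*((1/4)*4*43) = 15*43 = 645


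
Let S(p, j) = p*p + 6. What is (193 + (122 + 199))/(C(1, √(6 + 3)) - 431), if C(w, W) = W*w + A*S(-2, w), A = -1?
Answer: -257/219 ≈ -1.1735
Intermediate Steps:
S(p, j) = 6 + p² (S(p, j) = p² + 6 = 6 + p²)
C(w, W) = -10 + W*w (C(w, W) = W*w - (6 + (-2)²) = W*w - (6 + 4) = W*w - 1*10 = W*w - 10 = -10 + W*w)
(193 + (122 + 199))/(C(1, √(6 + 3)) - 431) = (193 + (122 + 199))/((-10 + √(6 + 3)*1) - 431) = (193 + 321)/((-10 + √9*1) - 431) = 514/((-10 + 3*1) - 431) = 514/((-10 + 3) - 431) = 514/(-7 - 431) = 514/(-438) = 514*(-1/438) = -257/219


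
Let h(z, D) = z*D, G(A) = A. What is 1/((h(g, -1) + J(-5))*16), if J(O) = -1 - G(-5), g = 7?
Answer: -1/48 ≈ -0.020833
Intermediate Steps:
h(z, D) = D*z
J(O) = 4 (J(O) = -1 - 1*(-5) = -1 + 5 = 4)
1/((h(g, -1) + J(-5))*16) = 1/((-1*7 + 4)*16) = 1/((-7 + 4)*16) = 1/(-3*16) = 1/(-48) = -1/48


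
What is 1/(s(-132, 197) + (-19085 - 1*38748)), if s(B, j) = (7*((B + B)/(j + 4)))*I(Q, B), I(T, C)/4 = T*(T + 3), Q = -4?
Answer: -67/3884667 ≈ -1.7247e-5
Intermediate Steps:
I(T, C) = 4*T*(3 + T) (I(T, C) = 4*(T*(T + 3)) = 4*(T*(3 + T)) = 4*T*(3 + T))
s(B, j) = 224*B/(4 + j) (s(B, j) = (7*((B + B)/(j + 4)))*(4*(-4)*(3 - 4)) = (7*((2*B)/(4 + j)))*(4*(-4)*(-1)) = (7*(2*B/(4 + j)))*16 = (14*B/(4 + j))*16 = 224*B/(4 + j))
1/(s(-132, 197) + (-19085 - 1*38748)) = 1/(224*(-132)/(4 + 197) + (-19085 - 1*38748)) = 1/(224*(-132)/201 + (-19085 - 38748)) = 1/(224*(-132)*(1/201) - 57833) = 1/(-9856/67 - 57833) = 1/(-3884667/67) = -67/3884667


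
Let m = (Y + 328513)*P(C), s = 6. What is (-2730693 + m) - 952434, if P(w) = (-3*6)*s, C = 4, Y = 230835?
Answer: -64092711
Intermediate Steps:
P(w) = -108 (P(w) = -3*6*6 = -18*6 = -108)
m = -60409584 (m = (230835 + 328513)*(-108) = 559348*(-108) = -60409584)
(-2730693 + m) - 952434 = (-2730693 - 60409584) - 952434 = -63140277 - 952434 = -64092711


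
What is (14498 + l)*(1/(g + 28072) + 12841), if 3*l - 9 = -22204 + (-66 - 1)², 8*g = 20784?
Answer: 1692696258358/15335 ≈ 1.1038e+8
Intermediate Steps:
g = 2598 (g = (⅛)*20784 = 2598)
l = -5902 (l = 3 + (-22204 + (-66 - 1)²)/3 = 3 + (-22204 + (-67)²)/3 = 3 + (-22204 + 4489)/3 = 3 + (⅓)*(-17715) = 3 - 5905 = -5902)
(14498 + l)*(1/(g + 28072) + 12841) = (14498 - 5902)*(1/(2598 + 28072) + 12841) = 8596*(1/30670 + 12841) = 8596*(393833471/30670) = 1692696258358/15335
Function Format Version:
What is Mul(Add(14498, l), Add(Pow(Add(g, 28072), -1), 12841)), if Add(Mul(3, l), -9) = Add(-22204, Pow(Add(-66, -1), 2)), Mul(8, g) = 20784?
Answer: Rational(1692696258358, 15335) ≈ 1.1038e+8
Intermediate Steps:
g = 2598 (g = Mul(Rational(1, 8), 20784) = 2598)
l = -5902 (l = Add(3, Mul(Rational(1, 3), Add(-22204, Pow(Add(-66, -1), 2)))) = Add(3, Mul(Rational(1, 3), Add(-22204, Pow(-67, 2)))) = Add(3, Mul(Rational(1, 3), Add(-22204, 4489))) = Add(3, Mul(Rational(1, 3), -17715)) = Add(3, -5905) = -5902)
Mul(Add(14498, l), Add(Pow(Add(g, 28072), -1), 12841)) = Mul(Add(14498, -5902), Add(Pow(Add(2598, 28072), -1), 12841)) = Mul(8596, Add(Pow(30670, -1), 12841)) = Mul(8596, Add(Rational(1, 30670), 12841)) = Mul(8596, Rational(393833471, 30670)) = Rational(1692696258358, 15335)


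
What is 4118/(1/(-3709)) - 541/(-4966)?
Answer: -75849004951/4966 ≈ -1.5274e+7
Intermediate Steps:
4118/(1/(-3709)) - 541/(-4966) = 4118/(-1/3709) - 541*(-1/4966) = 4118*(-3709) + 541/4966 = -15273662 + 541/4966 = -75849004951/4966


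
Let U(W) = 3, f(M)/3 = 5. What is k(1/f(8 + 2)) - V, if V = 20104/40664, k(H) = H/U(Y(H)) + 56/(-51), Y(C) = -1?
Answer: -359162/228735 ≈ -1.5702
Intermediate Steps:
f(M) = 15 (f(M) = 3*5 = 15)
k(H) = -56/51 + H/3 (k(H) = H/3 + 56/(-51) = H*(⅓) + 56*(-1/51) = H/3 - 56/51 = -56/51 + H/3)
V = 2513/5083 (V = 20104*(1/40664) = 2513/5083 ≈ 0.49439)
k(1/f(8 + 2)) - V = (-56/51 + (⅓)/15) - 1*2513/5083 = (-56/51 + (⅓)*(1/15)) - 2513/5083 = (-56/51 + 1/45) - 2513/5083 = -823/765 - 2513/5083 = -359162/228735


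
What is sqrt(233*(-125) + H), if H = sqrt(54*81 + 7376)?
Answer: sqrt(-29125 + 5*sqrt(470)) ≈ 170.34*I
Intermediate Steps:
H = 5*sqrt(470) (H = sqrt(4374 + 7376) = sqrt(11750) = 5*sqrt(470) ≈ 108.40)
sqrt(233*(-125) + H) = sqrt(233*(-125) + 5*sqrt(470)) = sqrt(-29125 + 5*sqrt(470))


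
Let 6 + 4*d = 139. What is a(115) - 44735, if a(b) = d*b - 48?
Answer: -163837/4 ≈ -40959.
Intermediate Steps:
d = 133/4 (d = -3/2 + (¼)*139 = -3/2 + 139/4 = 133/4 ≈ 33.250)
a(b) = -48 + 133*b/4 (a(b) = 133*b/4 - 48 = -48 + 133*b/4)
a(115) - 44735 = (-48 + (133/4)*115) - 44735 = (-48 + 15295/4) - 44735 = 15103/4 - 44735 = -163837/4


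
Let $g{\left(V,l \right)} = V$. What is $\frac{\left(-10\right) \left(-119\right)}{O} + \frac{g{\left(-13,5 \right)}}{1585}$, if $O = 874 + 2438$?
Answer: $\frac{921547}{2624760} \approx 0.3511$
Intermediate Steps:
$O = 3312$
$\frac{\left(-10\right) \left(-119\right)}{O} + \frac{g{\left(-13,5 \right)}}{1585} = \frac{\left(-10\right) \left(-119\right)}{3312} - \frac{13}{1585} = 1190 \cdot \frac{1}{3312} - \frac{13}{1585} = \frac{595}{1656} - \frac{13}{1585} = \frac{921547}{2624760}$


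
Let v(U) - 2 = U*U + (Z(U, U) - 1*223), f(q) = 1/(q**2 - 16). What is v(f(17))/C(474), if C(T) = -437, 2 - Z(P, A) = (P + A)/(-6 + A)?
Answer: 26718719392/53315736201 ≈ 0.50114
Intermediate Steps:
Z(P, A) = 2 - (A + P)/(-6 + A) (Z(P, A) = 2 - (P + A)/(-6 + A) = 2 - (A + P)/(-6 + A))
f(q) = 1/(-16 + q**2)
v(U) = -221 + U**2 - 12/(-6 + U) (v(U) = 2 + (U*U + ((-12 + U - U)/(-6 + U) - 1*223)) = 2 + (U**2 + (-12/(-6 + U) - 223)) = 2 + (U**2 + (-223 - 12/(-6 + U))) = 2 + (-223 + U**2 - 12/(-6 + U)) = -221 + U**2 - 12/(-6 + U))
v(f(17))/C(474) = ((-12 + (-221 + (1/(-16 + 17**2))**2)*(-6 + 1/(-16 + 17**2)))/(-6 + 1/(-16 + 17**2)))/(-437) = ((-12 + (-221 + (1/(-16 + 289))**2)*(-6 + 1/(-16 + 289)))/(-6 + 1/(-16 + 289)))*(-1/437) = ((-12 + (-221 + (1/273)**2)*(-6 + 1/273))/(-6 + 1/273))*(-1/437) = ((-12 + (-221 + 1/74529)*(-1637/273))/(-1637/273))*(-1/437) = -273*(-12 - 16470908/74529*(-1637/273))/1637*(-1/437) = -273*(-12 + 26962876396/20346417)/1637*(-1/437) = -273/1637*26718719392/20346417*(-1/437) = -26718719392/122003973*(-1/437) = 26718719392/53315736201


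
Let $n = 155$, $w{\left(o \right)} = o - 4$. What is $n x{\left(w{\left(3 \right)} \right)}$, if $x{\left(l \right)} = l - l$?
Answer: $0$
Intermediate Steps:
$w{\left(o \right)} = -4 + o$
$x{\left(l \right)} = 0$
$n x{\left(w{\left(3 \right)} \right)} = 155 \cdot 0 = 0$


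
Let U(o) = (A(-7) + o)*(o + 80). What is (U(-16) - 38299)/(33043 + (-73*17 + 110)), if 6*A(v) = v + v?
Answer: -118417/95736 ≈ -1.2369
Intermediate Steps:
A(v) = v/3 (A(v) = (v + v)/6 = (2*v)/6 = v/3)
U(o) = (80 + o)*(-7/3 + o) (U(o) = ((⅓)*(-7) + o)*(o + 80) = (-7/3 + o)*(80 + o) = (80 + o)*(-7/3 + o))
(U(-16) - 38299)/(33043 + (-73*17 + 110)) = ((-560/3 + (-16)² + (233/3)*(-16)) - 38299)/(33043 + (-73*17 + 110)) = ((-560/3 + 256 - 3728/3) - 38299)/(33043 + (-1241 + 110)) = (-3520/3 - 38299)/(33043 - 1131) = -118417/3/31912 = -118417/3*1/31912 = -118417/95736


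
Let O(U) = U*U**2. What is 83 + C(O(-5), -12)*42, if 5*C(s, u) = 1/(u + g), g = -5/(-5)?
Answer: 4523/55 ≈ 82.236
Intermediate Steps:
O(U) = U**3
g = 1 (g = -5*(-1/5) = 1)
C(s, u) = 1/(5*(1 + u)) (C(s, u) = 1/(5*(u + 1)) = 1/(5*(1 + u)))
83 + C(O(-5), -12)*42 = 83 + (1/(5*(1 - 12)))*42 = 83 + ((1/5)/(-11))*42 = 83 + ((1/5)*(-1/11))*42 = 83 - 1/55*42 = 83 - 42/55 = 4523/55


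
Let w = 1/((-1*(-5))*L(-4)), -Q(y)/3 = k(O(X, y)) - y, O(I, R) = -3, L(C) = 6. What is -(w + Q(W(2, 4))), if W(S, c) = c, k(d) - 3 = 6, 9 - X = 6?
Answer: 449/30 ≈ 14.967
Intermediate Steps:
X = 3 (X = 9 - 1*6 = 9 - 6 = 3)
k(d) = 9 (k(d) = 3 + 6 = 9)
Q(y) = -27 + 3*y (Q(y) = -3*(9 - y) = -27 + 3*y)
w = 1/30 (w = 1/(-1*(-5)*6) = 1/(5*6) = 1/30 ≈ 0.033333)
-(w + Q(W(2, 4))) = -(1/30 + (-27 + 3*4)) = -(1/30 + (-27 + 12)) = -(1/30 - 15) = -1*(-449/30) = 449/30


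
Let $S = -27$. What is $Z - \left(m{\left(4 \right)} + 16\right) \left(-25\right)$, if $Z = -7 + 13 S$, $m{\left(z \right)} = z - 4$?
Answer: $42$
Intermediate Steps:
$m{\left(z \right)} = -4 + z$ ($m{\left(z \right)} = z - 4 = -4 + z$)
$Z = -358$ ($Z = -7 + 13 \left(-27\right) = -7 - 351 = -358$)
$Z - \left(m{\left(4 \right)} + 16\right) \left(-25\right) = -358 - \left(\left(-4 + 4\right) + 16\right) \left(-25\right) = -358 - \left(0 + 16\right) \left(-25\right) = -358 - 16 \left(-25\right) = -358 - -400 = -358 + 400 = 42$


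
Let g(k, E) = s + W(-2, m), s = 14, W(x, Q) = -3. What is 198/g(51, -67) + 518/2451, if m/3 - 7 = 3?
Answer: 44636/2451 ≈ 18.211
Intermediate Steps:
m = 30 (m = 21 + 3*3 = 21 + 9 = 30)
g(k, E) = 11 (g(k, E) = 14 - 3 = 11)
198/g(51, -67) + 518/2451 = 198/11 + 518/2451 = 198*(1/11) + 518*(1/2451) = 18 + 518/2451 = 44636/2451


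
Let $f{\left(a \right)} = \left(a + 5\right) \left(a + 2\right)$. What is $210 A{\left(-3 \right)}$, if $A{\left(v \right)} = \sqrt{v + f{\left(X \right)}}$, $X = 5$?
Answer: $210 \sqrt{67} \approx 1718.9$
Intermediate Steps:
$f{\left(a \right)} = \left(2 + a\right) \left(5 + a\right)$ ($f{\left(a \right)} = \left(5 + a\right) \left(2 + a\right) = \left(2 + a\right) \left(5 + a\right)$)
$A{\left(v \right)} = \sqrt{70 + v}$ ($A{\left(v \right)} = \sqrt{v + \left(10 + 5^{2} + 7 \cdot 5\right)} = \sqrt{v + \left(10 + 25 + 35\right)} = \sqrt{v + 70} = \sqrt{70 + v}$)
$210 A{\left(-3 \right)} = 210 \sqrt{70 - 3} = 210 \sqrt{67}$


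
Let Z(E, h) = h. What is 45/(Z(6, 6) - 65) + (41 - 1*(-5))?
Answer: 2669/59 ≈ 45.237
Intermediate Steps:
45/(Z(6, 6) - 65) + (41 - 1*(-5)) = 45/(6 - 65) + (41 - 1*(-5)) = 45/(-59) + (41 + 5) = 45*(-1/59) + 46 = -45/59 + 46 = 2669/59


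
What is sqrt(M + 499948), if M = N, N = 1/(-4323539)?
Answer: sqrt(9724789497193529)/139469 ≈ 707.07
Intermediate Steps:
N = -1/4323539 ≈ -2.3129e-7
M = -1/4323539 ≈ -2.3129e-7
sqrt(M + 499948) = sqrt(-1/4323539 + 499948) = sqrt(2161544675971/4323539) = sqrt(9724789497193529)/139469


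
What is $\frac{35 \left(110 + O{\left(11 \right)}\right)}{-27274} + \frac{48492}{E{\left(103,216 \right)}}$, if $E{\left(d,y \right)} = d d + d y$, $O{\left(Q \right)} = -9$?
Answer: $\frac{1206421313}{896141818} \approx 1.3462$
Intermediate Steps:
$E{\left(d,y \right)} = d^{2} + d y$
$\frac{35 \left(110 + O{\left(11 \right)}\right)}{-27274} + \frac{48492}{E{\left(103,216 \right)}} = \frac{35 \left(110 - 9\right)}{-27274} + \frac{48492}{103 \left(103 + 216\right)} = 35 \cdot 101 \left(- \frac{1}{27274}\right) + \frac{48492}{103 \cdot 319} = 3535 \left(- \frac{1}{27274}\right) + \frac{48492}{32857} = - \frac{3535}{27274} + 48492 \cdot \frac{1}{32857} = - \frac{3535}{27274} + \frac{48492}{32857} = \frac{1206421313}{896141818}$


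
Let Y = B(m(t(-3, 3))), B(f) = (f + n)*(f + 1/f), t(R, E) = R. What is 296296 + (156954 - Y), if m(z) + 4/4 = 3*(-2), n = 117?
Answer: 3178250/7 ≈ 4.5404e+5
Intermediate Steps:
m(z) = -7 (m(z) = -1 + 3*(-2) = -1 - 6 = -7)
B(f) = (117 + f)*(f + 1/f) (B(f) = (f + 117)*(f + 1/f) = (117 + f)*(f + 1/f))
Y = -5500/7 (Y = 1 + (-7)**2 + 117*(-7) + 117/(-7) = 1 + 49 - 819 + 117*(-1/7) = 1 + 49 - 819 - 117/7 = -5500/7 ≈ -785.71)
296296 + (156954 - Y) = 296296 + (156954 - 1*(-5500/7)) = 296296 + (156954 + 5500/7) = 296296 + 1104178/7 = 3178250/7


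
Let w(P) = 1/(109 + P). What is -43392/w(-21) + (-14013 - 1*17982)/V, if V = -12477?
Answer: -15881114199/4159 ≈ -3.8185e+6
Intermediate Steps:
-43392/w(-21) + (-14013 - 1*17982)/V = -43392/(1/(109 - 21)) + (-14013 - 1*17982)/(-12477) = -43392/(1/88) + (-14013 - 17982)*(-1/12477) = -43392/1/88 - 31995*(-1/12477) = -43392*88 + 10665/4159 = -3818496 + 10665/4159 = -15881114199/4159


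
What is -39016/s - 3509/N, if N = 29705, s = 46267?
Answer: -101640091/105720095 ≈ -0.96141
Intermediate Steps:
-39016/s - 3509/N = -39016/46267 - 3509/29705 = -101640091/105720095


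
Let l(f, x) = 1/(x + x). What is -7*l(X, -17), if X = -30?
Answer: 7/34 ≈ 0.20588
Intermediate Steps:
l(f, x) = 1/(2*x)
-7*l(X, -17) = -7/(2*(-17)) = -7*(-1)/(2*17) = -7*(-1/34) = 7/34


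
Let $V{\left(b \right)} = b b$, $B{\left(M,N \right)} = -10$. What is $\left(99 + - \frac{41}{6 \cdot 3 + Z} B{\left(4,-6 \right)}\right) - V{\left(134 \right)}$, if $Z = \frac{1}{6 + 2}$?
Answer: $- \frac{517197}{29} \approx -17834.0$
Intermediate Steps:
$Z = \frac{1}{8} \approx 0.125$
$V{\left(b \right)} = b^{2}$
$\left(99 + - \frac{41}{6 \cdot 3 + Z} B{\left(4,-6 \right)}\right) - V{\left(134 \right)} = \left(99 + - \frac{41}{6 \cdot 3 + \frac{1}{8}} \left(-10\right)\right) - 134^{2} = \left(99 + - \frac{41}{18 + \frac{1}{8}} \left(-10\right)\right) - 17956 = \left(99 + - \frac{41}{\frac{145}{8}} \left(-10\right)\right) - 17956 = \left(99 + \left(-41\right) \frac{8}{145} \left(-10\right)\right) - 17956 = \left(99 - - \frac{656}{29}\right) - 17956 = \left(99 + \frac{656}{29}\right) - 17956 = \frac{3527}{29} - 17956 = - \frac{517197}{29}$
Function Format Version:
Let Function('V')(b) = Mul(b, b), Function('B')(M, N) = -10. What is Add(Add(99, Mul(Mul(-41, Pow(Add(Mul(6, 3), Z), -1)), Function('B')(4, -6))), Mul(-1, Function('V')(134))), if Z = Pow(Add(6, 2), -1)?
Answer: Rational(-517197, 29) ≈ -17834.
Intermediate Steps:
Z = Rational(1, 8) (Z = Pow(8, -1) = Rational(1, 8) ≈ 0.12500)
Function('V')(b) = Pow(b, 2)
Add(Add(99, Mul(Mul(-41, Pow(Add(Mul(6, 3), Z), -1)), Function('B')(4, -6))), Mul(-1, Function('V')(134))) = Add(Add(99, Mul(Mul(-41, Pow(Add(Mul(6, 3), Rational(1, 8)), -1)), -10)), Mul(-1, Pow(134, 2))) = Add(Add(99, Mul(Mul(-41, Pow(Add(18, Rational(1, 8)), -1)), -10)), Mul(-1, 17956)) = Add(Add(99, Mul(Mul(-41, Pow(Rational(145, 8), -1)), -10)), -17956) = Add(Add(99, Mul(Mul(-41, Rational(8, 145)), -10)), -17956) = Add(Add(99, Mul(Rational(-328, 145), -10)), -17956) = Add(Add(99, Rational(656, 29)), -17956) = Add(Rational(3527, 29), -17956) = Rational(-517197, 29)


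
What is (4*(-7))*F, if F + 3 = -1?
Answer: 112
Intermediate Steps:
F = -4 (F = -3 - 1 = -4)
(4*(-7))*F = (4*(-7))*(-4) = -28*(-4) = 112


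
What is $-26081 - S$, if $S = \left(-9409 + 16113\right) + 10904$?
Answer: $-43689$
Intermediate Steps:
$S = 17608$ ($S = 6704 + 10904 = 17608$)
$-26081 - S = -26081 - 17608 = -43689$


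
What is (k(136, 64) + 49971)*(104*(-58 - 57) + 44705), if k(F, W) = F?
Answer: 1640753715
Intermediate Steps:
(k(136, 64) + 49971)*(104*(-58 - 57) + 44705) = (136 + 49971)*(104*(-58 - 57) + 44705) = 50107*(104*(-115) + 44705) = 50107*(-11960 + 44705) = 50107*32745 = 1640753715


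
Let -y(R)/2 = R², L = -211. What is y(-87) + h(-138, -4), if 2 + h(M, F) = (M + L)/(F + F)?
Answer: -120771/8 ≈ -15096.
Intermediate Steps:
h(M, F) = -2 + (-211 + M)/(2*F) (h(M, F) = -2 + (M - 211)/(F + F) = -2 + (-211 + M)/((2*F)) = -2 + (-211 + M)*(1/(2*F)) = -2 + (-211 + M)/(2*F))
y(R) = -2*R²
y(-87) + h(-138, -4) = -2*(-87)² + (½)*(-211 - 138 - 4*(-4))/(-4) = -2*7569 + (½)*(-¼)*(-211 - 138 + 16) = -15138 + (½)*(-¼)*(-333) = -15138 + 333/8 = -120771/8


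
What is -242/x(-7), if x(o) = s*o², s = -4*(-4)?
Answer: -121/392 ≈ -0.30867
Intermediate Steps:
s = 16
x(o) = 16*o²
-242/x(-7) = -242/(16*(-7)²) = -242/(16*49) = -242/784 = -242*1/784 = -121/392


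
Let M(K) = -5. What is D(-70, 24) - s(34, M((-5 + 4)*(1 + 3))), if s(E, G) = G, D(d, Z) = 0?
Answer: 5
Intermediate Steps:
D(-70, 24) - s(34, M((-5 + 4)*(1 + 3))) = 0 - 1*(-5) = 0 + 5 = 5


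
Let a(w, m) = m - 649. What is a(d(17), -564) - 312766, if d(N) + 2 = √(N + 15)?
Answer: -313979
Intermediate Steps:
d(N) = -2 + √(15 + N) (d(N) = -2 + √(N + 15) = -2 + √(15 + N))
a(w, m) = -649 + m
a(d(17), -564) - 312766 = (-649 - 564) - 312766 = -1213 - 312766 = -313979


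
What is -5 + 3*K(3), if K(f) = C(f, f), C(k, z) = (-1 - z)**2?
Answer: 43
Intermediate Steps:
K(f) = (1 + f)**2
-5 + 3*K(3) = -5 + 3*(1 + 3)**2 = -5 + 3*4**2 = -5 + 3*16 = -5 + 48 = 43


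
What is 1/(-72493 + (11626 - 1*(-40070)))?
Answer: -1/20797 ≈ -4.8084e-5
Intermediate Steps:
1/(-72493 + (11626 - 1*(-40070))) = 1/(-72493 + (11626 + 40070)) = 1/(-72493 + 51696) = 1/(-20797) = -1/20797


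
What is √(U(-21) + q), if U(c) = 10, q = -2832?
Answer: I*√2822 ≈ 53.122*I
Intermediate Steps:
√(U(-21) + q) = √(10 - 2832) = √(-2822) = I*√2822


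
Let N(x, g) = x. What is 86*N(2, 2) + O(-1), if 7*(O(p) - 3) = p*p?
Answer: 1226/7 ≈ 175.14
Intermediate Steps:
O(p) = 3 + p²/7 (O(p) = 3 + (p*p)/7 = 3 + p²/7)
86*N(2, 2) + O(-1) = 86*2 + (3 + (⅐)*(-1)²) = 172 + (3 + (⅐)*1) = 172 + (3 + ⅐) = 172 + 22/7 = 1226/7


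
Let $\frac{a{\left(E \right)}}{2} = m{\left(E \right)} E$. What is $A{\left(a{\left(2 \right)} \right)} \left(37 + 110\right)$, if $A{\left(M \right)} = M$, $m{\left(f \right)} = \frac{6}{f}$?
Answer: $1764$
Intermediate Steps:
$a{\left(E \right)} = 12$ ($a{\left(E \right)} = 2 \frac{6}{E} E = 2 \cdot 6 = 12$)
$A{\left(a{\left(2 \right)} \right)} \left(37 + 110\right) = 12 \left(37 + 110\right) = 12 \cdot 147 = 1764$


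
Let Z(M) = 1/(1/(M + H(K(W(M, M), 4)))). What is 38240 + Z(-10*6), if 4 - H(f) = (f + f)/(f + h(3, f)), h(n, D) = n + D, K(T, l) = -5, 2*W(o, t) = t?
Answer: 267278/7 ≈ 38183.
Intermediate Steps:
W(o, t) = t/2
h(n, D) = D + n
H(f) = 4 - 2*f/(3 + 2*f) (H(f) = 4 - (f + f)/(f + (f + 3)) = 4 - 2*f/(f + (3 + f)) = 4 - 2*f/(3 + 2*f))
Z(M) = 18/7 + M (Z(M) = 1/(1/(M + 6*(2 - 5)/(3 + 2*(-5)))) = 1/(1/(M + 6*(-3)/(3 - 10))) = 1/(1/(M + 6*(-3)/(-7))) = 1/(1/(M + 6*(-⅐)*(-3))) = 1/(1/(M + 18/7)) = 1/(1/(18/7 + M)) = 18/7 + M)
38240 + Z(-10*6) = 38240 + (18/7 - 10*6) = 38240 + (18/7 - 60) = 38240 - 402/7 = 267278/7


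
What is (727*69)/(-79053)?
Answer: -16721/26351 ≈ -0.63455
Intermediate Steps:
(727*69)/(-79053) = 50163*(-1/79053) = -16721/26351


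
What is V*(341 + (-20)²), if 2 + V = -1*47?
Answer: -36309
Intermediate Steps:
V = -49 (V = -2 - 1*47 = -2 - 47 = -49)
V*(341 + (-20)²) = -49*(341 + (-20)²) = -49*(341 + 400) = -49*741 = -36309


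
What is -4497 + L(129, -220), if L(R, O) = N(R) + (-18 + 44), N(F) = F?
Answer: -4342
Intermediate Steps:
L(R, O) = 26 + R (L(R, O) = R + (-18 + 44) = R + 26 = 26 + R)
-4497 + L(129, -220) = -4497 + (26 + 129) = -4497 + 155 = -4342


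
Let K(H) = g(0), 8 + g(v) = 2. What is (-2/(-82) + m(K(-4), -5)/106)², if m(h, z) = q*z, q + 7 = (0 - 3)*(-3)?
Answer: 23104/4721929 ≈ 0.0048929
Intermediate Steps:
q = 2 (q = -7 + (0 - 3)*(-3) = -7 - 3*(-3) = -7 + 9 = 2)
g(v) = -6 (g(v) = -8 + 2 = -6)
K(H) = -6
m(h, z) = 2*z
(-2/(-82) + m(K(-4), -5)/106)² = (-2/(-82) + (2*(-5))/106)² = (-2*(-1/82) - 10*1/106)² = (1/41 - 5/53)² = (-152/2173)² = 23104/4721929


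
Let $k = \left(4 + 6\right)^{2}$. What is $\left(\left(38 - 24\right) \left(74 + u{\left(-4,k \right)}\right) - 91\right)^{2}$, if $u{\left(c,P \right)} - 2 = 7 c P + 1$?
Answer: $1460233369$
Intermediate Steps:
$k = 100$ ($k = 10^{2} = 100$)
$u{\left(c,P \right)} = 3 + 7 P c$ ($u{\left(c,P \right)} = 2 + \left(7 c P + 1\right) = 2 + \left(7 P c + 1\right) = 2 + \left(1 + 7 P c\right) = 3 + 7 P c$)
$\left(\left(38 - 24\right) \left(74 + u{\left(-4,k \right)}\right) - 91\right)^{2} = \left(\left(38 - 24\right) \left(74 + \left(3 + 7 \cdot 100 \left(-4\right)\right)\right) - 91\right)^{2} = \left(14 \left(74 + \left(3 - 2800\right)\right) - 91\right)^{2} = \left(14 \left(74 - 2797\right) - 91\right)^{2} = \left(14 \left(-2723\right) - 91\right)^{2} = \left(-38122 - 91\right)^{2} = \left(-38213\right)^{2} = 1460233369$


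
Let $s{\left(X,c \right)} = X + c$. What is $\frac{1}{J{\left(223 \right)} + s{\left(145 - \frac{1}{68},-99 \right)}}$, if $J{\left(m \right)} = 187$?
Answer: $\frac{68}{15843} \approx 0.0042921$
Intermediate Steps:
$\frac{1}{J{\left(223 \right)} + s{\left(145 - \frac{1}{68},-99 \right)}} = \frac{1}{187 + \left(\left(145 - \frac{1}{68}\right) - 99\right)} = \frac{1}{187 + \left(\frac{9859}{68} - 99\right)} = \frac{1}{187 + \frac{3127}{68}} = \frac{1}{\frac{15843}{68}} = \frac{68}{15843}$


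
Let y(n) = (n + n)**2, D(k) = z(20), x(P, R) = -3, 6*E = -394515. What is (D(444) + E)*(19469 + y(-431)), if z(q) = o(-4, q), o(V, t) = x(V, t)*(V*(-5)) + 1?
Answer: -100364248599/2 ≈ -5.0182e+10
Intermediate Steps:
E = -131505/2 (E = (1/6)*(-394515) = -131505/2 ≈ -65753.)
o(V, t) = 1 + 15*V (o(V, t) = -3*V*(-5) + 1 = -(-15)*V + 1 = 15*V + 1 = 1 + 15*V)
z(q) = -59 (z(q) = 1 + 15*(-4) = 1 - 60 = -59)
D(k) = -59
y(n) = 4*n**2 (y(n) = (2*n)**2 = 4*n**2)
(D(444) + E)*(19469 + y(-431)) = (-59 - 131505/2)*(19469 + 4*(-431)**2) = -131623*(19469 + 4*185761)/2 = -131623*(19469 + 743044)/2 = -131623/2*762513 = -100364248599/2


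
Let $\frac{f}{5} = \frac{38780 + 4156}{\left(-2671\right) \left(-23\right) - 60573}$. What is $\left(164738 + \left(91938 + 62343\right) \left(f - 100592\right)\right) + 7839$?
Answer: $- \frac{665672204071}{43} \approx -1.5481 \cdot 10^{10}$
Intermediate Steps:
$f = \frac{10734}{43}$ ($f = 5 \frac{38780 + 4156}{\left(-2671\right) \left(-23\right) - 60573} = 5 \frac{42936}{61433 - 60573} = 5 \cdot \frac{42936}{860} = 5 \cdot 42936 \cdot \frac{1}{860} = 5 \cdot \frac{10734}{215} = \frac{10734}{43} \approx 249.63$)
$\left(164738 + \left(91938 + 62343\right) \left(f - 100592\right)\right) + 7839 = \left(164738 + \left(91938 + 62343\right) \left(\frac{10734}{43} - 100592\right)\right) + 7839 = \left(164738 + 154281 \left(- \frac{4314722}{43}\right)\right) + 7839 = \left(164738 - \frac{665679624882}{43}\right) + 7839 = - \frac{665672541148}{43} + 7839 = - \frac{665672204071}{43}$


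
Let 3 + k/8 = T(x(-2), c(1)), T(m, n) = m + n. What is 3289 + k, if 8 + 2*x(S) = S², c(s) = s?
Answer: 3257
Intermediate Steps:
x(S) = -4 + S²/2
k = -32 (k = -24 + 8*((-4 + (½)*(-2)²) + 1) = -24 + 8*((-4 + (½)*4) + 1) = -24 + 8*((-4 + 2) + 1) = -24 + 8*(-2 + 1) = -24 + 8*(-1) = -24 - 8 = -32)
3289 + k = 3289 - 32 = 3257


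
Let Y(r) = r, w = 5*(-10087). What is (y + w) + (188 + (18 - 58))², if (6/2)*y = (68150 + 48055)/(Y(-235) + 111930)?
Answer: -637346262/22339 ≈ -28531.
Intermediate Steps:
w = -50435
y = 7747/22339 (y = ((68150 + 48055)/(-235 + 111930))/3 = (116205/111695)/3 = (116205*(1/111695))/3 = (⅓)*(23241/22339) = 7747/22339 ≈ 0.34679)
(y + w) + (188 + (18 - 58))² = (7747/22339 - 50435) + (188 + (18 - 58))² = -1126659718/22339 + (188 - 40)² = -1126659718/22339 + 148² = -1126659718/22339 + 21904 = -637346262/22339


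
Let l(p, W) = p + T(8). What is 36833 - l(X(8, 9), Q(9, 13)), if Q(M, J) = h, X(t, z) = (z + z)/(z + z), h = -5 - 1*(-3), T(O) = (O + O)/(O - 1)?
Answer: 257808/7 ≈ 36830.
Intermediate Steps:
T(O) = 2*O/(-1 + O) (T(O) = (2*O)/(-1 + O) = 2*O/(-1 + O))
h = -2 (h = -5 + 3 = -2)
X(t, z) = 1 (X(t, z) = (2*z)/((2*z)) = (2*z)*(1/(2*z)) = 1)
Q(M, J) = -2
l(p, W) = 16/7 + p (l(p, W) = p + 2*8/(-1 + 8) = p + 2*8/7 = p + 2*8*(⅐) = p + 16/7 = 16/7 + p)
36833 - l(X(8, 9), Q(9, 13)) = 36833 - (16/7 + 1) = 36833 - 1*23/7 = 36833 - 23/7 = 257808/7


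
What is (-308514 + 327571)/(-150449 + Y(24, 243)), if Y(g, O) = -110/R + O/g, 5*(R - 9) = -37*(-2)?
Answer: -954856/7538011 ≈ -0.12667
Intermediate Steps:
R = 119/5 (R = 9 + (-37*(-2))/5 = 9 + (1/5)*74 = 9 + 74/5 = 119/5 ≈ 23.800)
Y(g, O) = -550/119 + O/g (Y(g, O) = -110/119/5 + O/g = -110*5/119 + O/g = -550/119 + O/g)
(-308514 + 327571)/(-150449 + Y(24, 243)) = (-308514 + 327571)/(-150449 + (-550/119 + 243/24)) = 19057/(-150449 + (-550/119 + 243*(1/24))) = 19057/(-150449 + (-550/119 + 81/8)) = 19057/(-150449 + 5239/952) = 19057/(-143222209/952) = 19057*(-952/143222209) = -954856/7538011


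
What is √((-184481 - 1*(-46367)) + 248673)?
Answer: √110559 ≈ 332.50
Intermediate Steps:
√((-184481 - 1*(-46367)) + 248673) = √((-184481 + 46367) + 248673) = √(-138114 + 248673) = √110559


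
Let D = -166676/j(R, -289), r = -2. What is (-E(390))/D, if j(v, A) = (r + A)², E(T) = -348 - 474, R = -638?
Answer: -34803891/83338 ≈ -417.62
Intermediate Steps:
E(T) = -822
j(v, A) = (-2 + A)²
D = -166676/84681 (D = -166676/(-2 - 289)² = -166676/((-291)²) = -166676/84681 ≈ -1.9683)
(-E(390))/D = (-1*(-822))/(-166676/84681) = 822*(-84681/166676) = -34803891/83338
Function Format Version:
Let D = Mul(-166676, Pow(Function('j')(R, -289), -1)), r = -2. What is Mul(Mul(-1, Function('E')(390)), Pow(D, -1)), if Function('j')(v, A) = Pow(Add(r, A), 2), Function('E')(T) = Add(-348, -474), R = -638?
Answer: Rational(-34803891, 83338) ≈ -417.62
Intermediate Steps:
Function('E')(T) = -822
Function('j')(v, A) = Pow(Add(-2, A), 2)
D = Rational(-166676, 84681) (D = Mul(-166676, Pow(Pow(Add(-2, -289), 2), -1)) = Mul(-166676, Pow(Pow(-291, 2), -1)) = Mul(-166676, Pow(84681, -1)) = Mul(-166676, Rational(1, 84681)) = Rational(-166676, 84681) ≈ -1.9683)
Mul(Mul(-1, Function('E')(390)), Pow(D, -1)) = Mul(Mul(-1, -822), Pow(Rational(-166676, 84681), -1)) = Mul(822, Rational(-84681, 166676)) = Rational(-34803891, 83338)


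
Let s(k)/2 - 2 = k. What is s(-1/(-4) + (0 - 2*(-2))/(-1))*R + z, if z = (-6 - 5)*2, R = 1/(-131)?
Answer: -5757/262 ≈ -21.973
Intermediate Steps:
s(k) = 4 + 2*k
R = -1/131 ≈ -0.0076336
z = -22 (z = -11*2 = -22)
s(-1/(-4) + (0 - 2*(-2))/(-1))*R + z = (4 + 2*(-1/(-4) + (0 - 2*(-2))/(-1)))*(-1/131) - 22 = (4 + 2*(-1*(-1/4) + (0 + 4)*(-1)))*(-1/131) - 22 = (4 + 2*(1/4 + 4*(-1)))*(-1/131) - 22 = (4 + 2*(1/4 - 4))*(-1/131) - 22 = (4 + 2*(-15/4))*(-1/131) - 22 = (4 - 15/2)*(-1/131) - 22 = -7/2*(-1/131) - 22 = 7/262 - 22 = -5757/262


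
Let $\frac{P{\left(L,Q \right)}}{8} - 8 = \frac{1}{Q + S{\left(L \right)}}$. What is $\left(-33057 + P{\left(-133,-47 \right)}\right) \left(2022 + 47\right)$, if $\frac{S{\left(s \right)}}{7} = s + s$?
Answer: $- \frac{130313161505}{1909} \approx -6.8263 \cdot 10^{7}$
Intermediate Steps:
$S{\left(s \right)} = 14 s$ ($S{\left(s \right)} = 7 \left(s + s\right) = 7 \cdot 2 s = 14 s$)
$P{\left(L,Q \right)} = 64 + \frac{8}{Q + 14 L}$
$\left(-33057 + P{\left(-133,-47 \right)}\right) \left(2022 + 47\right) = \left(-33057 + \frac{8 \left(1 + 8 \left(-47\right) + 112 \left(-133\right)\right)}{-47 + 14 \left(-133\right)}\right) \left(2022 + 47\right) = \left(-33057 + \frac{8 \left(1 - 376 - 14896\right)}{-47 - 1862}\right) 2069 = \left(-33057 + 8 \frac{1}{-1909} \left(-15271\right)\right) 2069 = \left(-33057 + 8 \left(- \frac{1}{1909}\right) \left(-15271\right)\right) 2069 = \left(-33057 + \frac{122168}{1909}\right) 2069 = \left(- \frac{62983645}{1909}\right) 2069 = - \frac{130313161505}{1909}$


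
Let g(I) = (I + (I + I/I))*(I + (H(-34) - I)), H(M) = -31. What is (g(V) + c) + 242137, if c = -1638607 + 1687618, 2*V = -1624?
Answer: 341461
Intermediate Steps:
V = -812 (V = (½)*(-1624) = -812)
c = 49011
g(I) = -31 - 62*I (g(I) = (I + (I + I/I))*(I + (-31 - I)) = (I + (I + 1))*(-31) = (I + (1 + I))*(-31) = (1 + 2*I)*(-31) = -31 - 62*I)
(g(V) + c) + 242137 = ((-31 - 62*(-812)) + 49011) + 242137 = ((-31 + 50344) + 49011) + 242137 = (50313 + 49011) + 242137 = 99324 + 242137 = 341461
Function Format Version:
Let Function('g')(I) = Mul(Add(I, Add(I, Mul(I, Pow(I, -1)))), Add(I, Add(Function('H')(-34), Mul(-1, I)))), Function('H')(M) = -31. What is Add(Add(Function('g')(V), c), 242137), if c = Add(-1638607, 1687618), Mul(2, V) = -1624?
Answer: 341461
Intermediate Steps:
V = -812 (V = Mul(Rational(1, 2), -1624) = -812)
c = 49011
Function('g')(I) = Add(-31, Mul(-62, I)) (Function('g')(I) = Mul(Add(I, Add(I, Mul(I, Pow(I, -1)))), Add(I, Add(-31, Mul(-1, I)))) = Mul(Add(I, Add(I, 1)), -31) = Mul(Add(I, Add(1, I)), -31) = Mul(Add(1, Mul(2, I)), -31) = Add(-31, Mul(-62, I)))
Add(Add(Function('g')(V), c), 242137) = Add(Add(Add(-31, Mul(-62, -812)), 49011), 242137) = Add(Add(Add(-31, 50344), 49011), 242137) = Add(Add(50313, 49011), 242137) = Add(99324, 242137) = 341461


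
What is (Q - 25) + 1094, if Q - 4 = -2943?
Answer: -1870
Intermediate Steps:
Q = -2939 (Q = 4 - 2943 = -2939)
(Q - 25) + 1094 = (-2939 - 25) + 1094 = -2964 + 1094 = -1870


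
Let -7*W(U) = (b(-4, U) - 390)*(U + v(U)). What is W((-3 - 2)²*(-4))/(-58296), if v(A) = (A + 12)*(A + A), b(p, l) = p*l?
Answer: 3125/7287 ≈ 0.42885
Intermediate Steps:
b(p, l) = l*p
v(A) = 2*A*(12 + A) (v(A) = (12 + A)*(2*A) = 2*A*(12 + A))
W(U) = -(-390 - 4*U)*(U + 2*U*(12 + U))/7 (W(U) = -(U*(-4) - 390)*(U + 2*U*(12 + U))/7 = -(-4*U - 390)*(U + 2*U*(12 + U))/7 = -(-390 - 4*U)*(U + 2*U*(12 + U))/7)
W((-3 - 2)²*(-4))/(-58296) = (2*((-3 - 2)²*(-4))*(4875 + 4*((-3 - 2)²*(-4))² + 440*((-3 - 2)²*(-4)))/7)/(-58296) = (2*((-5)²*(-4))*(4875 + 4*((-5)²*(-4))² + 440*((-5)²*(-4)))/7)*(-1/58296) = (2*(25*(-4))*(4875 + 4*(25*(-4))² + 440*(25*(-4)))/7)*(-1/58296) = ((2/7)*(-100)*(4875 + 4*(-100)² + 440*(-100)))*(-1/58296) = ((2/7)*(-100)*(4875 + 4*10000 - 44000))*(-1/58296) = ((2/7)*(-100)*(4875 + 40000 - 44000))*(-1/58296) = ((2/7)*(-100)*875)*(-1/58296) = -25000*(-1/58296) = 3125/7287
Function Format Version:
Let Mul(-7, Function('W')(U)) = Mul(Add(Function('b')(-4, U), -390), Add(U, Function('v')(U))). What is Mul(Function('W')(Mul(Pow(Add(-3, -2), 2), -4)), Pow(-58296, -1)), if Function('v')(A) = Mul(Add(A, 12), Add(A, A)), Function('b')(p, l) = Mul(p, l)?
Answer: Rational(3125, 7287) ≈ 0.42885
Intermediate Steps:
Function('b')(p, l) = Mul(l, p)
Function('v')(A) = Mul(2, A, Add(12, A)) (Function('v')(A) = Mul(Add(12, A), Mul(2, A)) = Mul(2, A, Add(12, A)))
Function('W')(U) = Mul(Rational(-1, 7), Add(-390, Mul(-4, U)), Add(U, Mul(2, U, Add(12, U)))) (Function('W')(U) = Mul(Rational(-1, 7), Mul(Add(Mul(U, -4), -390), Add(U, Mul(2, U, Add(12, U))))) = Mul(Rational(-1, 7), Mul(Add(Mul(-4, U), -390), Add(U, Mul(2, U, Add(12, U))))) = Mul(Rational(-1, 7), Mul(Add(-390, Mul(-4, U)), Add(U, Mul(2, U, Add(12, U))))) = Mul(Rational(-1, 7), Add(-390, Mul(-4, U)), Add(U, Mul(2, U, Add(12, U)))))
Mul(Function('W')(Mul(Pow(Add(-3, -2), 2), -4)), Pow(-58296, -1)) = Mul(Mul(Rational(2, 7), Mul(Pow(Add(-3, -2), 2), -4), Add(4875, Mul(4, Pow(Mul(Pow(Add(-3, -2), 2), -4), 2)), Mul(440, Mul(Pow(Add(-3, -2), 2), -4)))), Pow(-58296, -1)) = Mul(Mul(Rational(2, 7), Mul(Pow(-5, 2), -4), Add(4875, Mul(4, Pow(Mul(Pow(-5, 2), -4), 2)), Mul(440, Mul(Pow(-5, 2), -4)))), Rational(-1, 58296)) = Mul(Mul(Rational(2, 7), Mul(25, -4), Add(4875, Mul(4, Pow(Mul(25, -4), 2)), Mul(440, Mul(25, -4)))), Rational(-1, 58296)) = Mul(Mul(Rational(2, 7), -100, Add(4875, Mul(4, Pow(-100, 2)), Mul(440, -100))), Rational(-1, 58296)) = Mul(Mul(Rational(2, 7), -100, Add(4875, Mul(4, 10000), -44000)), Rational(-1, 58296)) = Mul(Mul(Rational(2, 7), -100, Add(4875, 40000, -44000)), Rational(-1, 58296)) = Mul(Mul(Rational(2, 7), -100, 875), Rational(-1, 58296)) = Mul(-25000, Rational(-1, 58296)) = Rational(3125, 7287)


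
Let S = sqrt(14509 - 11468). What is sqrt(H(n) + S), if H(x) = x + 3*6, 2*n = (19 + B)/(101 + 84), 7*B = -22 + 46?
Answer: sqrt(121152430 + 6708100*sqrt(3041))/2590 ≈ 8.5560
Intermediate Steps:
S = sqrt(3041) ≈ 55.145
B = 24/7 (B = (-22 + 46)/7 = (1/7)*24 = 24/7 ≈ 3.4286)
n = 157/2590 (n = ((19 + 24/7)/(101 + 84))/2 = ((157/7)/185)/2 = ((157/7)*(1/185))/2 = (1/2)*(157/1295) = 157/2590 ≈ 0.060618)
H(x) = 18 + x (H(x) = x + 18 = 18 + x)
sqrt(H(n) + S) = sqrt((18 + 157/2590) + sqrt(3041)) = sqrt(46777/2590 + sqrt(3041))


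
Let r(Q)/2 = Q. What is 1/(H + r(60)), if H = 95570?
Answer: 1/95690 ≈ 1.0450e-5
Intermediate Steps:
r(Q) = 2*Q
1/(H + r(60)) = 1/(95570 + 2*60) = 1/(95570 + 120) = 1/95690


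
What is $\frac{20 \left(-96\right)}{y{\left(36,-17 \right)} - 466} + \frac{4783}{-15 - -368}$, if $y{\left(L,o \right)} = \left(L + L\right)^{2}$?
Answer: $\frac{10944217}{832727} \approx 13.143$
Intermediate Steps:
$y{\left(L,o \right)} = 4 L^{2}$ ($y{\left(L,o \right)} = \left(2 L\right)^{2} = 4 L^{2}$)
$\frac{20 \left(-96\right)}{y{\left(36,-17 \right)} - 466} + \frac{4783}{-15 - -368} = \frac{20 \left(-96\right)}{4 \cdot 36^{2} - 466} + \frac{4783}{-15 - -368} = - \frac{1920}{4 \cdot 1296 - 466} + \frac{4783}{-15 + 368} = - \frac{1920}{5184 - 466} + \frac{4783}{353} = - \frac{1920}{4718} + 4783 \cdot \frac{1}{353} = \left(-1920\right) \frac{1}{4718} + \frac{4783}{353} = - \frac{960}{2359} + \frac{4783}{353} = \frac{10944217}{832727}$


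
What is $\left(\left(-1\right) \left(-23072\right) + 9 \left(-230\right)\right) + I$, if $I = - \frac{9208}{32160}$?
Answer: $\frac{84426889}{4020} \approx 21002.0$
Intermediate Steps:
$I = - \frac{1151}{4020}$ ($I = \left(-9208\right) \frac{1}{32160} = - \frac{1151}{4020} \approx -0.28632$)
$\left(\left(-1\right) \left(-23072\right) + 9 \left(-230\right)\right) + I = \left(\left(-1\right) \left(-23072\right) + 9 \left(-230\right)\right) - \frac{1151}{4020} = \left(23072 - 2070\right) - \frac{1151}{4020} = 21002 - \frac{1151}{4020} = \frac{84426889}{4020}$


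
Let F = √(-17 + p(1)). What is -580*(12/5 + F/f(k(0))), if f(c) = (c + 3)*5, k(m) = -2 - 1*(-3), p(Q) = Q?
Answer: -1392 - 116*I ≈ -1392.0 - 116.0*I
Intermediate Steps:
k(m) = 1 (k(m) = -2 + 3 = 1)
f(c) = 15 + 5*c (f(c) = (3 + c)*5 = 15 + 5*c)
F = 4*I (F = √(-17 + 1) = √(-16) = 4*I ≈ 4.0*I)
-580*(12/5 + F/f(k(0))) = -580*(12/5 + (4*I)/(15 + 5*1)) = -580*(12*(⅕) + (4*I)/(15 + 5)) = -580*(12/5 + (4*I)/20) = -580*(12/5 + (4*I)*(1/20)) = -580*(12/5 + I/5) = -1392 - 116*I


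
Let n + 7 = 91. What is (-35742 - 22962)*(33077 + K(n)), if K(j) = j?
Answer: -1946683344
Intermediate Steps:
n = 84 (n = -7 + 91 = 84)
(-35742 - 22962)*(33077 + K(n)) = (-35742 - 22962)*(33077 + 84) = -58704*33161 = -1946683344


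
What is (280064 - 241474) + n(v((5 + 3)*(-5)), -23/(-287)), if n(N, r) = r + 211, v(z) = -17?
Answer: 11135910/287 ≈ 38801.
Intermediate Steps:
n(N, r) = 211 + r
(280064 - 241474) + n(v((5 + 3)*(-5)), -23/(-287)) = (280064 - 241474) + (211 - 23/(-287)) = 38590 + (211 - 23*(-1/287)) = 38590 + (211 + 23/287) = 38590 + 60580/287 = 11135910/287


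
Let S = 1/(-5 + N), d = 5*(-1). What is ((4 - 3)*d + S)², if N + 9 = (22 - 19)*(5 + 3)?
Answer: 2401/100 ≈ 24.010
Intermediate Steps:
N = 15 (N = -9 + (22 - 19)*(5 + 3) = -9 + 3*8 = -9 + 24 = 15)
d = -5
S = ⅒ (S = 1/(-5 + 15) = 1/10 = ⅒ ≈ 0.10000)
((4 - 3)*d + S)² = ((4 - 3)*(-5) + ⅒)² = (1*(-5) + ⅒)² = (-5 + ⅒)² = (-49/10)² = 2401/100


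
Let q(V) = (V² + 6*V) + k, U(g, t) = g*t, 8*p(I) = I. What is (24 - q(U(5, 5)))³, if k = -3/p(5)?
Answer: -51936866891/125 ≈ -4.1550e+8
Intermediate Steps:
p(I) = I/8
k = -24/5 (k = -3/((⅛)*5) = -3/5/8 = -3*8/5 = -24/5 ≈ -4.8000)
q(V) = -24/5 + V² + 6*V (q(V) = (V² + 6*V) - 24/5 = -24/5 + V² + 6*V)
(24 - q(U(5, 5)))³ = (24 - (-24/5 + (5*5)² + 6*(5*5)))³ = (24 - (-24/5 + 25² + 6*25))³ = (24 - (-24/5 + 625 + 150))³ = (24 - 1*3851/5)³ = (24 - 3851/5)³ = (-3731/5)³ = -51936866891/125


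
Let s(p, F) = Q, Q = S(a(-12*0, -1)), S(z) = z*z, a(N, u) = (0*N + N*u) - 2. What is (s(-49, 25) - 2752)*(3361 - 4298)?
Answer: 2574876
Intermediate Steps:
a(N, u) = -2 + N*u (a(N, u) = (0 + N*u) - 2 = N*u - 2 = -2 + N*u)
S(z) = z²
Q = 4 (Q = (-2 - 12*0*(-1))² = (-2 - 3*0*(-1))² = (-2 + 0*(-1))² = (-2 + 0)² = (-2)² = 4)
s(p, F) = 4
(s(-49, 25) - 2752)*(3361 - 4298) = (4 - 2752)*(3361 - 4298) = -2748*(-937) = 2574876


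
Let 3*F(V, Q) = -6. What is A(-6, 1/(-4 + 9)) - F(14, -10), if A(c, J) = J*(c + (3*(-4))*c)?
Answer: 76/5 ≈ 15.200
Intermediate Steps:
F(V, Q) = -2 (F(V, Q) = (⅓)*(-6) = -2)
A(c, J) = -11*J*c (A(c, J) = J*(c - 12*c) = J*(-11*c) = -11*J*c)
A(-6, 1/(-4 + 9)) - F(14, -10) = -11*(-6)/(-4 + 9) - 1*(-2) = -11*(-6)/5 + 2 = -11*⅕*(-6) + 2 = 66/5 + 2 = 76/5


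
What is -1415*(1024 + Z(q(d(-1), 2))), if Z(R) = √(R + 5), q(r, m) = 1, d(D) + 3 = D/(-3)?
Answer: -1448960 - 1415*√6 ≈ -1.4524e+6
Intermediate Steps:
d(D) = -3 - D/3 (d(D) = -3 + D/(-3) = -3 + D*(-⅓) = -3 - D/3)
Z(R) = √(5 + R)
-1415*(1024 + Z(q(d(-1), 2))) = -1415*(1024 + √(5 + 1)) = -1415*(1024 + √6) = -1448960 - 1415*√6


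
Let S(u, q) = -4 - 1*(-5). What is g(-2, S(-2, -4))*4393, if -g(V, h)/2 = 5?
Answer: -43930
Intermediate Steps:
S(u, q) = 1 (S(u, q) = -4 + 5 = 1)
g(V, h) = -10 (g(V, h) = -2*5 = -10)
g(-2, S(-2, -4))*4393 = -10*4393 = -43930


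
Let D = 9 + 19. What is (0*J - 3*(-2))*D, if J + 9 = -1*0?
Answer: 168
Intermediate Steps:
J = -9 (J = -9 - 1*0 = -9 + 0 = -9)
D = 28
(0*J - 3*(-2))*D = (0*(-9) - 3*(-2))*28 = (0 + 6)*28 = 6*28 = 168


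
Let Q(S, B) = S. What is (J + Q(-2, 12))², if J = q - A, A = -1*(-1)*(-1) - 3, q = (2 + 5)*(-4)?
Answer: 676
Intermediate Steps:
q = -28 (q = 7*(-4) = -28)
A = -4 (A = 1*(-1) - 3 = -1 - 3 = -4)
J = -24 (J = -28 - 1*(-4) = -28 + 4 = -24)
(J + Q(-2, 12))² = (-24 - 2)² = (-26)² = 676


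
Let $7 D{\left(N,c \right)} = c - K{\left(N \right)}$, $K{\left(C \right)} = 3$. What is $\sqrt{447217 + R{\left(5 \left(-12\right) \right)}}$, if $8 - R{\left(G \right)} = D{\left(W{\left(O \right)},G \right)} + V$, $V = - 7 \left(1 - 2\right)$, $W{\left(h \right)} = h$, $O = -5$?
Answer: $\sqrt{447227} \approx 668.75$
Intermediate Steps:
$D{\left(N,c \right)} = - \frac{3}{7} + \frac{c}{7}$ ($D{\left(N,c \right)} = \frac{c - 3}{7} = \frac{-3 + c}{7} = - \frac{3}{7} + \frac{c}{7}$)
$V = 7$ ($V = \left(-7\right) \left(-1\right) = 7$)
$R{\left(G \right)} = \frac{10}{7} - \frac{G}{7}$ ($R{\left(G \right)} = 8 - \left(\left(- \frac{3}{7} + \frac{G}{7}\right) + 7\right) = 8 - \left(\frac{46}{7} + \frac{G}{7}\right) = \frac{10}{7} - \frac{G}{7}$)
$\sqrt{447217 + R{\left(5 \left(-12\right) \right)}} = \sqrt{447217 - \left(- \frac{10}{7} + \frac{5 \left(-12\right)}{7}\right)} = \sqrt{447217 + \left(\frac{10}{7} - - \frac{60}{7}\right)} = \sqrt{447217 + \left(\frac{10}{7} + \frac{60}{7}\right)} = \sqrt{447217 + 10} = \sqrt{447227}$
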